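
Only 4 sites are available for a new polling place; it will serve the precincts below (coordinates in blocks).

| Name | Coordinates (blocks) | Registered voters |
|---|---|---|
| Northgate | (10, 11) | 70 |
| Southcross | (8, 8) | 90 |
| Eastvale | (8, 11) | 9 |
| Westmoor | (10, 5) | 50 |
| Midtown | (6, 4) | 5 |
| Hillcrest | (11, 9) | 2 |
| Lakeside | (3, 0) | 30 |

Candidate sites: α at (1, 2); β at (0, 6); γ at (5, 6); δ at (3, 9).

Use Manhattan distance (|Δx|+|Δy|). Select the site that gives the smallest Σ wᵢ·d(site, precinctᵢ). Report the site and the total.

γ, total 1795 blocks

Total weighted distance at each candidate:
  α (1, 2): total = 3363
  β (0, 6): total = 2955
  γ (5, 6): total = 1795
  δ (3, 9): total = 2109
Minimum is at γ with total 1795 blocks.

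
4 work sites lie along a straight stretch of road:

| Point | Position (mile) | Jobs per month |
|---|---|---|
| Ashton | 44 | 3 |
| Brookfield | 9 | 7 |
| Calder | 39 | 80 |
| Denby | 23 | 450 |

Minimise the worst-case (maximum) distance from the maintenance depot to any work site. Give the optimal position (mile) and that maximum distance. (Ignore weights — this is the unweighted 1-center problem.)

The 1-center on a line is the midpoint of the two extreme points: leftmost at 9, rightmost at 44.
Optimal location = (9 + 44)/2 = 26.5; maximum distance = (44 − 9)/2 = 17.5.

location 26.5, max distance 17.5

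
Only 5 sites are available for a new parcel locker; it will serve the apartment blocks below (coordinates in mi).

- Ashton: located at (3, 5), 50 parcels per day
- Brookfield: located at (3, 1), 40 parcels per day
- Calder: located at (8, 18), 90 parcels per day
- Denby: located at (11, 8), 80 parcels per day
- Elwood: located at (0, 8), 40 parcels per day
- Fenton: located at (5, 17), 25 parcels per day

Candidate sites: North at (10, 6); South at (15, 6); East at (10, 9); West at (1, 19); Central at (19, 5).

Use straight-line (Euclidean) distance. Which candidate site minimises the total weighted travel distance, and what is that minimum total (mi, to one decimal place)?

Total weighted distance at each candidate:
  North (10, 6): total = 2681.4
  South (15, 6): total = 3707.1
  East (10, 9): total = 2409.1
  West (1, 19): total = 3810.8
  Central (19, 5): total = 4906.3
Minimum is at East with total 2409.1 mi.

East, total 2409.1 mi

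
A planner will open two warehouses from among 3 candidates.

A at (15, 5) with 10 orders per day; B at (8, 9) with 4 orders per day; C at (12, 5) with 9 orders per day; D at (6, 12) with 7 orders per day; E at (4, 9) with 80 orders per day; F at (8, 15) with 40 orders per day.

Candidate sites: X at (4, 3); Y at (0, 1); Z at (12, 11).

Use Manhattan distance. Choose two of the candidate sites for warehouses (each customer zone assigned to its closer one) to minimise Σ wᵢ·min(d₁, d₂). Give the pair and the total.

{X, Z}, total 1017

Evaluate every pair (each demand assigned to the nearer of the two):
  {X, Z}: total = 1017
  {Y, Z}: total = 1337
  {X, Y}: total = 1457
Best pair: {X, Z} with total 1017.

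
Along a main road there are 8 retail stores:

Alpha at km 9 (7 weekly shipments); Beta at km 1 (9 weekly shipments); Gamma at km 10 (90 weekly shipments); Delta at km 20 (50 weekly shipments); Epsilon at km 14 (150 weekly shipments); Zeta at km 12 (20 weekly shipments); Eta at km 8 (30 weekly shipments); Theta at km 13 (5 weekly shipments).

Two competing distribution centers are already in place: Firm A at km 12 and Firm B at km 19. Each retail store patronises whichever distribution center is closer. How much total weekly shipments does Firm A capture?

The indifferent point is the midpoint (12+19)/2 = 15.5; retail stores left of it (closer to Firm A at 12) go to Firm A, those right go to Firm B.
  Beta at 1 (w=9) → Firm A
  Eta at 8 (w=30) → Firm A
  Alpha at 9 (w=7) → Firm A
  Gamma at 10 (w=90) → Firm A
  Zeta at 12 (w=20) → Firm A
  Theta at 13 (w=5) → Firm A
  Epsilon at 14 (w=150) → Firm A
  Delta at 20 (w=50) → Firm B
Firm A captures 311; Firm B captures 50.

311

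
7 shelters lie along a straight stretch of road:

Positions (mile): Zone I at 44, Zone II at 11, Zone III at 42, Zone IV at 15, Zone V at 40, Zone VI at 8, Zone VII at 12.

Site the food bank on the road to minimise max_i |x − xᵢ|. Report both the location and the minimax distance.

The 1-center on a line is the midpoint of the two extreme points: leftmost at 8, rightmost at 44.
Optimal location = (8 + 44)/2 = 26; maximum distance = (44 − 8)/2 = 18.

location 26, max distance 18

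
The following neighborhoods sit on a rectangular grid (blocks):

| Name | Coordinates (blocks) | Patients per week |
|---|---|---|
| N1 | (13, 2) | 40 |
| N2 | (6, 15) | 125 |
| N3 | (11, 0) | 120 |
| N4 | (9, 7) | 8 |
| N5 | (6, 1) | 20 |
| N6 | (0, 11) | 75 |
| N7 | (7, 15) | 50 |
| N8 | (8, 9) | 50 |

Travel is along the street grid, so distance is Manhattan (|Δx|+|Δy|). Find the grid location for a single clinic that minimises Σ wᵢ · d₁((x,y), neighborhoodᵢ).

Manhattan distance separates: Σwᵢ(|x−xᵢ|+|y−yᵢ|) = Σwᵢ|x−xᵢ| + Σwᵢ|y−yᵢ|, so x and y are optimised independently as 1-D weighted medians.
Total weight W = 488; half = 244.
x-coordinate, sorted with cumulative weight:
  x=0 (N6, w=75) cum 75
  x=6 (N2, w=125) cum 200
  x=6 (N5, w=20) cum 220
  x=7 (N7, w=50) cum 270  ← median
  x=8 (N8, w=50) cum 320
  x=9 (N4, w=8) cum 328
  x=11 (N3, w=120) cum 448
  x=13 (N1, w=40) cum 488
⇒ x* = 7
y-coordinate, sorted with cumulative weight:
  y=0 (N3, w=120) cum 120
  y=1 (N5, w=20) cum 140
  y=2 (N1, w=40) cum 180
  y=7 (N4, w=8) cum 188
  y=9 (N8, w=50) cum 238
  y=11 (N6, w=75) cum 313  ← median
  y=15 (N2, w=125) cum 438
  y=15 (N7, w=50) cum 488
⇒ y* = 11

(7, 11)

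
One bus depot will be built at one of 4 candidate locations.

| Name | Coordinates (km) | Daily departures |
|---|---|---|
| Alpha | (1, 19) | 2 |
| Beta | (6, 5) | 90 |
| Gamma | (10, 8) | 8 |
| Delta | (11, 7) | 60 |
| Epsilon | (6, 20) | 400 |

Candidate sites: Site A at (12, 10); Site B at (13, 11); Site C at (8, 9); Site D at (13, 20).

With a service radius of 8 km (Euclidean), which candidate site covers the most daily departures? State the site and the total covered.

Coverage radius r = 8 km; a point is covered iff (Δx)²+(Δy)² ≤ 8² = 64.
  Site A (12, 10): covers {Beta, Gamma, Delta} → 158
  Site B (13, 11): covers {Gamma, Delta} → 68
  Site C (8, 9): covers {Beta, Gamma, Delta} → 158
  Site D (13, 20): covers {Epsilon} → 400
Maximum coverage at Site D: 400 daily departures.

Site D, covering 400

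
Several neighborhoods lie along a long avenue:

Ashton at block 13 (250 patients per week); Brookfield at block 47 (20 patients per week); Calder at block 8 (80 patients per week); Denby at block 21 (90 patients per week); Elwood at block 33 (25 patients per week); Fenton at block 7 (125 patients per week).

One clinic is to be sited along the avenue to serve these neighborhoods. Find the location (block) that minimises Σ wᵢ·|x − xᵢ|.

x = 13

For a sum of weighted absolute distances on a line, the optimum is the weighted median (not the mean). Total weight W = 590; half-weight = 295.
Sort by position and accumulate weight:
  block 7 (Fenton, w=125) → cum 125
  block 8 (Calder, w=80) → cum 205
  block 13 (Ashton, w=250) → cum 455  ≥ 295 → median here
  block 21 (Denby, w=90) → cum 545
  block 33 (Elwood, w=25) → cum 570
  block 47 (Brookfield, w=20) → cum 590
Optimal location: block 13.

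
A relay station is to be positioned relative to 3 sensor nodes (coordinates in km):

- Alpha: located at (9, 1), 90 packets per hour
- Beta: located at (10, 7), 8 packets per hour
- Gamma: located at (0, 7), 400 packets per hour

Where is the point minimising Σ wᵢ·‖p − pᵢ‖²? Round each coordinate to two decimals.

(1.79, 5.92)

The minimiser of Σwᵢ‖p−pᵢ‖² is the weighted centroid p* = (Σwᵢpᵢ)/(Σwᵢ).
Σwᵢ = 498.
Σwᵢxᵢ = 90·9 + 8·10 + 400·0 = 890.
Σwᵢyᵢ = 90·1 + 8·7 + 400·7 = 2946.
x* = 890/498 = 1.79, y* = 2946/498 = 5.92.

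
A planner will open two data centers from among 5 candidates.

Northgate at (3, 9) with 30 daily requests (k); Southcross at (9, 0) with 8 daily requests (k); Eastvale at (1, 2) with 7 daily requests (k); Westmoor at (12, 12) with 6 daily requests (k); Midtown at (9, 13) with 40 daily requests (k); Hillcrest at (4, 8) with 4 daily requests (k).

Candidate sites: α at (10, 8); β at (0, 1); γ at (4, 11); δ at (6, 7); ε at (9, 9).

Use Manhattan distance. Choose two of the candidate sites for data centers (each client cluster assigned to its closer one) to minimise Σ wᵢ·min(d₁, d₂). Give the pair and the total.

Evaluate every pair (each demand assigned to the nearer of the two):
  {γ, ε}: total = 454
  {β, ε}: total = 486
  {δ, ε}: total = 500
  {β, γ}: total = 530
  {α, γ}: total = 534
  {α, ε}: total = 577
  {α, δ}: total = 580
  {γ, δ}: total = 586
  {α, β}: total = 626
  {β, δ}: total = 682
Best pair: {γ, ε} with total 454.

{γ, ε}, total 454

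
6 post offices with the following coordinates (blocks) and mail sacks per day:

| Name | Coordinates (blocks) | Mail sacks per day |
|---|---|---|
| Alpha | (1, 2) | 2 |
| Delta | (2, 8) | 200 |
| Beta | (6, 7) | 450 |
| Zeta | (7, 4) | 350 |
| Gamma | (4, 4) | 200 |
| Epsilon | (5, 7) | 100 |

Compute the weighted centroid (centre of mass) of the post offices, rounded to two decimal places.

The minimiser of Σwᵢ‖p−pᵢ‖² is the weighted centroid p* = (Σwᵢpᵢ)/(Σwᵢ).
Σwᵢ = 1302.
Σwᵢxᵢ = 2·1 + 200·2 + 450·6 + 350·7 + 200·4 + 100·5 = 6852.
Σwᵢyᵢ = 2·2 + 200·8 + 450·7 + 350·4 + 200·4 + 100·7 = 7654.
x* = 6852/1302 = 5.26, y* = 7654/1302 = 5.88.

(5.26, 5.88)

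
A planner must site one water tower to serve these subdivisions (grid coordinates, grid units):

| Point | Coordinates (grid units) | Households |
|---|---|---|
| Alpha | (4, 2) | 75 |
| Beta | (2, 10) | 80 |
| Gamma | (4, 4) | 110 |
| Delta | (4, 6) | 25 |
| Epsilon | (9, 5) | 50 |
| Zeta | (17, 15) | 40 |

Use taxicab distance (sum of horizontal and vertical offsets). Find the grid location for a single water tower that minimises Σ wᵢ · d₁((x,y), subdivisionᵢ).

(4, 5)

Manhattan distance separates: Σwᵢ(|x−xᵢ|+|y−yᵢ|) = Σwᵢ|x−xᵢ| + Σwᵢ|y−yᵢ|, so x and y are optimised independently as 1-D weighted medians.
Total weight W = 380; half = 190.
x-coordinate, sorted with cumulative weight:
  x=2 (Beta, w=80) cum 80
  x=4 (Alpha, w=75) cum 155
  x=4 (Gamma, w=110) cum 265  ← median
  x=4 (Delta, w=25) cum 290
  x=9 (Epsilon, w=50) cum 340
  x=17 (Zeta, w=40) cum 380
⇒ x* = 4
y-coordinate, sorted with cumulative weight:
  y=2 (Alpha, w=75) cum 75
  y=4 (Gamma, w=110) cum 185
  y=5 (Epsilon, w=50) cum 235  ← median
  y=6 (Delta, w=25) cum 260
  y=10 (Beta, w=80) cum 340
  y=15 (Zeta, w=40) cum 380
⇒ y* = 5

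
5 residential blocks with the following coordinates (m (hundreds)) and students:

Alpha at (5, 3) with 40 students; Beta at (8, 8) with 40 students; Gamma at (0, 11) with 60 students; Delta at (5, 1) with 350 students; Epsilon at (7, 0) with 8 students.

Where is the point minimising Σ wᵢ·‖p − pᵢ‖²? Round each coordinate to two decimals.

(4.67, 2.91)

The minimiser of Σwᵢ‖p−pᵢ‖² is the weighted centroid p* = (Σwᵢpᵢ)/(Σwᵢ).
Σwᵢ = 498.
Σwᵢxᵢ = 40·5 + 40·8 + 60·0 + 350·5 + 8·7 = 2326.
Σwᵢyᵢ = 40·3 + 40·8 + 60·11 + 350·1 + 8·0 = 1450.
x* = 2326/498 = 4.67, y* = 1450/498 = 2.91.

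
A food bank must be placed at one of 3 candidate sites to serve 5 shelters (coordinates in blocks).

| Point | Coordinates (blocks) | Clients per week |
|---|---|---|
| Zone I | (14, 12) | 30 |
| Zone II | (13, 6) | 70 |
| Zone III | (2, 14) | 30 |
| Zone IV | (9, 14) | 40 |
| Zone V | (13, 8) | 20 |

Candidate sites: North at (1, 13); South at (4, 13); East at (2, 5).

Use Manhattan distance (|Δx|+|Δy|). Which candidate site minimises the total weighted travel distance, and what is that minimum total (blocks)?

South, total 2060 blocks

Total weighted distance at each candidate:
  North (1, 13): total = 2510
  South (4, 13): total = 2060
  East (2, 5): total = 2600
Minimum is at South with total 2060 blocks.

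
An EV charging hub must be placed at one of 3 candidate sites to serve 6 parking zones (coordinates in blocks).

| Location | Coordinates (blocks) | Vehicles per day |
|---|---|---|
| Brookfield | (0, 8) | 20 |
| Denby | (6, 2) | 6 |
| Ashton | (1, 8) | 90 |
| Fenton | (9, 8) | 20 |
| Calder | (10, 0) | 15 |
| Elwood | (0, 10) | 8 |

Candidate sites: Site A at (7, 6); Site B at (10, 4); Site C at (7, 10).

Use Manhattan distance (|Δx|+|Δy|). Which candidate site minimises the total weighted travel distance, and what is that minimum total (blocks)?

Total weighted distance at each candidate:
  Site A (7, 6): total = 1233
  Site B (10, 4): total = 1774
  Site C (7, 10): total = 1285
Minimum is at Site A with total 1233 blocks.

Site A, total 1233 blocks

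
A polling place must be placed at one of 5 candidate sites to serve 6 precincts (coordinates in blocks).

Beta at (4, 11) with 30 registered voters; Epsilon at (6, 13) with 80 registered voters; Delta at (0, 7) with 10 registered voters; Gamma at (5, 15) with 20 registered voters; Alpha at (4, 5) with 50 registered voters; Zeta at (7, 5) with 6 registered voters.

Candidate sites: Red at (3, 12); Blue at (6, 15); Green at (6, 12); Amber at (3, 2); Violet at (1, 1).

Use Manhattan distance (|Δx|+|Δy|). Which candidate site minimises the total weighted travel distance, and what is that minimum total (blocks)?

Green, total 858 blocks

Total weighted distance at each candidate:
  Red (3, 12): total = 1026
  Blue (6, 15): total = 1166
  Green (6, 12): total = 858
  Amber (3, 2): total = 2042
  Violet (1, 1): total = 2590
Minimum is at Green with total 858 blocks.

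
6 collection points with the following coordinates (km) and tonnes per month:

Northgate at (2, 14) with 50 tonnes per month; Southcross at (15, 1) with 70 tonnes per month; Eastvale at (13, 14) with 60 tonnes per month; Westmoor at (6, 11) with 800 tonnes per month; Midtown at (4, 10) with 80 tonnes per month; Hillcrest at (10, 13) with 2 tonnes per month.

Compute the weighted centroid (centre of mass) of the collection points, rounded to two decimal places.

(6.66, 10.58)

The minimiser of Σwᵢ‖p−pᵢ‖² is the weighted centroid p* = (Σwᵢpᵢ)/(Σwᵢ).
Σwᵢ = 1062.
Σwᵢxᵢ = 50·2 + 70·15 + 60·13 + 800·6 + 80·4 + 2·10 = 7070.
Σwᵢyᵢ = 50·14 + 70·1 + 60·14 + 800·11 + 80·10 + 2·13 = 11236.
x* = 7070/1062 = 6.66, y* = 11236/1062 = 10.58.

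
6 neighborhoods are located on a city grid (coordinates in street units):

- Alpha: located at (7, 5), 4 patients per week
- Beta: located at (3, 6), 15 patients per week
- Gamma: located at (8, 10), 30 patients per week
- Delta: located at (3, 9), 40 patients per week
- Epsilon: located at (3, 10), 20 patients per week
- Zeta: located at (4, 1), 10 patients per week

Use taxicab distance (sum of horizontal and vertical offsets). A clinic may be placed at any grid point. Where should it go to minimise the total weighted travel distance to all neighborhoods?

(3, 9)

Manhattan distance separates: Σwᵢ(|x−xᵢ|+|y−yᵢ|) = Σwᵢ|x−xᵢ| + Σwᵢ|y−yᵢ|, so x and y are optimised independently as 1-D weighted medians.
Total weight W = 119; half = 59.5.
x-coordinate, sorted with cumulative weight:
  x=3 (Beta, w=15) cum 15
  x=3 (Delta, w=40) cum 55
  x=3 (Epsilon, w=20) cum 75  ← median
  x=4 (Zeta, w=10) cum 85
  x=7 (Alpha, w=4) cum 89
  x=8 (Gamma, w=30) cum 119
⇒ x* = 3
y-coordinate, sorted with cumulative weight:
  y=1 (Zeta, w=10) cum 10
  y=5 (Alpha, w=4) cum 14
  y=6 (Beta, w=15) cum 29
  y=9 (Delta, w=40) cum 69  ← median
  y=10 (Gamma, w=30) cum 99
  y=10 (Epsilon, w=20) cum 119
⇒ y* = 9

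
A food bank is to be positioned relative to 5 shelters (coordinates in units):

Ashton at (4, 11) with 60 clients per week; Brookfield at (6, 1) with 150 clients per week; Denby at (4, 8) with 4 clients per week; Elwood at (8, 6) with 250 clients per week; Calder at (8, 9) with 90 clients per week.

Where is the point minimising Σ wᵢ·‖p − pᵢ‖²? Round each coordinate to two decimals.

(7.00, 5.69)

The minimiser of Σwᵢ‖p−pᵢ‖² is the weighted centroid p* = (Σwᵢpᵢ)/(Σwᵢ).
Σwᵢ = 554.
Σwᵢxᵢ = 60·4 + 150·6 + 4·4 + 250·8 + 90·8 = 3876.
Σwᵢyᵢ = 60·11 + 150·1 + 4·8 + 250·6 + 90·9 = 3152.
x* = 3876/554 = 7.00, y* = 3152/554 = 5.69.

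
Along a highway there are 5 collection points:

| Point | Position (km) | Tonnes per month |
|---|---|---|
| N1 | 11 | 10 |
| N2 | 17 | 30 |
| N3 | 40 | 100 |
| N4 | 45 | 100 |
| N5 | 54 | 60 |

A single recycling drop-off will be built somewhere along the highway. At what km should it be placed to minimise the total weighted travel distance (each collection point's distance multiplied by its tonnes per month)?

For a sum of weighted absolute distances on a line, the optimum is the weighted median (not the mean). Total weight W = 300; half-weight = 150.
Sort by position and accumulate weight:
  km 11 (N1, w=10) → cum 10
  km 17 (N2, w=30) → cum 40
  km 40 (N3, w=100) → cum 140
  km 45 (N4, w=100) → cum 240  ≥ 150 → median here
  km 54 (N5, w=60) → cum 300
Optimal location: km 45.

x = 45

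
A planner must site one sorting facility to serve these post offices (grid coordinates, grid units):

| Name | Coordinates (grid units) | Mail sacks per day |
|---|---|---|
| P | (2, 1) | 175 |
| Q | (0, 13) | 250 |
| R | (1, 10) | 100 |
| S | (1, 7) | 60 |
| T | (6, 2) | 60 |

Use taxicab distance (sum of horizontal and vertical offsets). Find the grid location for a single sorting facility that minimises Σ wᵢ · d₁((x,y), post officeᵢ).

(1, 10)

Manhattan distance separates: Σwᵢ(|x−xᵢ|+|y−yᵢ|) = Σwᵢ|x−xᵢ| + Σwᵢ|y−yᵢ|, so x and y are optimised independently as 1-D weighted medians.
Total weight W = 645; half = 322.5.
x-coordinate, sorted with cumulative weight:
  x=0 (Q, w=250) cum 250
  x=1 (R, w=100) cum 350  ← median
  x=1 (S, w=60) cum 410
  x=2 (P, w=175) cum 585
  x=6 (T, w=60) cum 645
⇒ x* = 1
y-coordinate, sorted with cumulative weight:
  y=1 (P, w=175) cum 175
  y=2 (T, w=60) cum 235
  y=7 (S, w=60) cum 295
  y=10 (R, w=100) cum 395  ← median
  y=13 (Q, w=250) cum 645
⇒ y* = 10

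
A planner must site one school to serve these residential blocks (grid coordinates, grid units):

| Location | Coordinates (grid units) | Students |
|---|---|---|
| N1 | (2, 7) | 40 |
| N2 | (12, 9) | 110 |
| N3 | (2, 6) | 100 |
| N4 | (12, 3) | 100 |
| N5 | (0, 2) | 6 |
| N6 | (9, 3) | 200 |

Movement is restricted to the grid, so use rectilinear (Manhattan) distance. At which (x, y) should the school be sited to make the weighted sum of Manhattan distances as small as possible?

Manhattan distance separates: Σwᵢ(|x−xᵢ|+|y−yᵢ|) = Σwᵢ|x−xᵢ| + Σwᵢ|y−yᵢ|, so x and y are optimised independently as 1-D weighted medians.
Total weight W = 556; half = 278.
x-coordinate, sorted with cumulative weight:
  x=0 (N5, w=6) cum 6
  x=2 (N1, w=40) cum 46
  x=2 (N3, w=100) cum 146
  x=9 (N6, w=200) cum 346  ← median
  x=12 (N2, w=110) cum 456
  x=12 (N4, w=100) cum 556
⇒ x* = 9
y-coordinate, sorted with cumulative weight:
  y=2 (N5, w=6) cum 6
  y=3 (N4, w=100) cum 106
  y=3 (N6, w=200) cum 306  ← median
  y=6 (N3, w=100) cum 406
  y=7 (N1, w=40) cum 446
  y=9 (N2, w=110) cum 556
⇒ y* = 3

(9, 3)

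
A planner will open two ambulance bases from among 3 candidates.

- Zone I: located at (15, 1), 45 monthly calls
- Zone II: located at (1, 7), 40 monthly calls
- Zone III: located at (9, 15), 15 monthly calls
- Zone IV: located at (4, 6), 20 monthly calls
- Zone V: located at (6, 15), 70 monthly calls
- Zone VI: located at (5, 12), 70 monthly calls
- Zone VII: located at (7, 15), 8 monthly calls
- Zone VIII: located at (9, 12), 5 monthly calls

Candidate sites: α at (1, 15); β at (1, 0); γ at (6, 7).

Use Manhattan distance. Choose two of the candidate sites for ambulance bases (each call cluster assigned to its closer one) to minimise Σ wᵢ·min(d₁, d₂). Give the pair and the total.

Evaluate every pair (each demand assigned to the nearer of the two):
  {α, γ}: total = 1913
  {β, γ}: total = 2192
  {α, β}: total = 2198
Best pair: {α, γ} with total 1913.

{α, γ}, total 1913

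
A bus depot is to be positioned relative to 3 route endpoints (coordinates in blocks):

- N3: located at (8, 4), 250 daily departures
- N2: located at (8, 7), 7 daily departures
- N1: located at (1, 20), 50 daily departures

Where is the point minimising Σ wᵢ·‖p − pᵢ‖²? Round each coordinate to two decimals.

(6.86, 6.67)

The minimiser of Σwᵢ‖p−pᵢ‖² is the weighted centroid p* = (Σwᵢpᵢ)/(Σwᵢ).
Σwᵢ = 307.
Σwᵢxᵢ = 250·8 + 7·8 + 50·1 = 2106.
Σwᵢyᵢ = 250·4 + 7·7 + 50·20 = 2049.
x* = 2106/307 = 6.86, y* = 2049/307 = 6.67.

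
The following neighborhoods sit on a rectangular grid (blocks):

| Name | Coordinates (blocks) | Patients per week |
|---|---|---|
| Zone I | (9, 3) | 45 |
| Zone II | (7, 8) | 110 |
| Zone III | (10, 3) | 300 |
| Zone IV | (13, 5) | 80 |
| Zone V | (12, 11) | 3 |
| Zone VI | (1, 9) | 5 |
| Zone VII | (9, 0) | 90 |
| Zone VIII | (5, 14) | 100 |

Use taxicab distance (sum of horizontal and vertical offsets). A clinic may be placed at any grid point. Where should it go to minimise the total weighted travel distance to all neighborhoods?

Manhattan distance separates: Σwᵢ(|x−xᵢ|+|y−yᵢ|) = Σwᵢ|x−xᵢ| + Σwᵢ|y−yᵢ|, so x and y are optimised independently as 1-D weighted medians.
Total weight W = 733; half = 366.5.
x-coordinate, sorted with cumulative weight:
  x=1 (Zone VI, w=5) cum 5
  x=5 (Zone VIII, w=100) cum 105
  x=7 (Zone II, w=110) cum 215
  x=9 (Zone I, w=45) cum 260
  x=9 (Zone VII, w=90) cum 350
  x=10 (Zone III, w=300) cum 650  ← median
  x=12 (Zone V, w=3) cum 653
  x=13 (Zone IV, w=80) cum 733
⇒ x* = 10
y-coordinate, sorted with cumulative weight:
  y=0 (Zone VII, w=90) cum 90
  y=3 (Zone I, w=45) cum 135
  y=3 (Zone III, w=300) cum 435  ← median
  y=5 (Zone IV, w=80) cum 515
  y=8 (Zone II, w=110) cum 625
  y=9 (Zone VI, w=5) cum 630
  y=11 (Zone V, w=3) cum 633
  y=14 (Zone VIII, w=100) cum 733
⇒ y* = 3

(10, 3)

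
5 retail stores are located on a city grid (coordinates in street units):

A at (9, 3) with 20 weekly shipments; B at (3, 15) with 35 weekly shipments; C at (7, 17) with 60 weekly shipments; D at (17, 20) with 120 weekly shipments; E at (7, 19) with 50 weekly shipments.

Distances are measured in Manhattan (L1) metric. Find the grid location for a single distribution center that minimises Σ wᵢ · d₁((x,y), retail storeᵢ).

Manhattan distance separates: Σwᵢ(|x−xᵢ|+|y−yᵢ|) = Σwᵢ|x−xᵢ| + Σwᵢ|y−yᵢ|, so x and y are optimised independently as 1-D weighted medians.
Total weight W = 285; half = 142.5.
x-coordinate, sorted with cumulative weight:
  x=3 (B, w=35) cum 35
  x=7 (C, w=60) cum 95
  x=7 (E, w=50) cum 145  ← median
  x=9 (A, w=20) cum 165
  x=17 (D, w=120) cum 285
⇒ x* = 7
y-coordinate, sorted with cumulative weight:
  y=3 (A, w=20) cum 20
  y=15 (B, w=35) cum 55
  y=17 (C, w=60) cum 115
  y=19 (E, w=50) cum 165  ← median
  y=20 (D, w=120) cum 285
⇒ y* = 19

(7, 19)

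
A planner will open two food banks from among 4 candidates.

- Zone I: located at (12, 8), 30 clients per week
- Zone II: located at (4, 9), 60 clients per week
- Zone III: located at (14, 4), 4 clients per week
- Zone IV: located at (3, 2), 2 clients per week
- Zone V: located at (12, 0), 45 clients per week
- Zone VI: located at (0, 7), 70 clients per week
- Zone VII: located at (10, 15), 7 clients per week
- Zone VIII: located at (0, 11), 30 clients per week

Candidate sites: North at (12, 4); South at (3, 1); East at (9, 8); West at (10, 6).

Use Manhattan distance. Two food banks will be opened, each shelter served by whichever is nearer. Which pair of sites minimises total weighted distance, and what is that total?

{North, East}, total 1776

Evaluate every pair (each demand assigned to the nearer of the two):
  {North, East}: total = 1776
  {North, South}: total = 1961
  {East, West}: total = 1972
  {South, East}: total = 1984
  {South, West}: total = 2129
  {North, West}: total = 2153
Best pair: {North, East} with total 1776.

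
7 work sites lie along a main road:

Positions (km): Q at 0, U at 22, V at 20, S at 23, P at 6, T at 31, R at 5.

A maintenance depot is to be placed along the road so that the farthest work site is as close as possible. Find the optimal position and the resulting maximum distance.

The 1-center on a line is the midpoint of the two extreme points: leftmost at 0, rightmost at 31.
Optimal location = (0 + 31)/2 = 15.5; maximum distance = (31 − 0)/2 = 15.5.

location 15.5, max distance 15.5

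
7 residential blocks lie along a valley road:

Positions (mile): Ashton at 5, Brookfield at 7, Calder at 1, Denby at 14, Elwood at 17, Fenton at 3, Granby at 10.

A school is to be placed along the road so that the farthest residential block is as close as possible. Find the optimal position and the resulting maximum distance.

location 9, max distance 8

The 1-center on a line is the midpoint of the two extreme points: leftmost at 1, rightmost at 17.
Optimal location = (1 + 17)/2 = 9; maximum distance = (17 − 1)/2 = 8.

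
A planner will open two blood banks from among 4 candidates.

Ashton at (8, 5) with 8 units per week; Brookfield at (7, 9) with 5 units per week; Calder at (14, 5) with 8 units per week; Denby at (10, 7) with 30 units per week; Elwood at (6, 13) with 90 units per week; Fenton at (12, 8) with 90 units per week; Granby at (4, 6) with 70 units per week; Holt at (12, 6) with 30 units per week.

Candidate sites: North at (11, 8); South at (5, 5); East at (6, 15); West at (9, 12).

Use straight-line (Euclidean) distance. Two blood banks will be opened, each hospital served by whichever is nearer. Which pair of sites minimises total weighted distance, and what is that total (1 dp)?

{North, East}, total 977.6

Evaluate every pair (each demand assigned to the nearer of the two):
  {North, East}: total = 977.6
  {North, South}: total = 1013.5
  {North, West}: total = 1079.6
  {South, West}: total = 1298.7
  {South, East}: total = 1456.5
  {East, West}: total = 1674.3
Best pair: {North, East} with total 977.6.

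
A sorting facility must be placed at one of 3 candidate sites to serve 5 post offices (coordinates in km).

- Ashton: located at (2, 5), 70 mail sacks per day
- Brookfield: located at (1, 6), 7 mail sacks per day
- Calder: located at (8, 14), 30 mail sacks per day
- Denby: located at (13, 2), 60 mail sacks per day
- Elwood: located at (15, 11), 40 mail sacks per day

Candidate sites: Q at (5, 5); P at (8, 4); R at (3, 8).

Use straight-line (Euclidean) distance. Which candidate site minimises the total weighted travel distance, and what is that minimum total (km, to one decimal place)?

P, total 1495.8 km

Total weighted distance at each candidate:
  Q (5, 5): total = 1502.6
  P (8, 4): total = 1495.8
  R (3, 8): total = 1670.0
Minimum is at P with total 1495.8 km.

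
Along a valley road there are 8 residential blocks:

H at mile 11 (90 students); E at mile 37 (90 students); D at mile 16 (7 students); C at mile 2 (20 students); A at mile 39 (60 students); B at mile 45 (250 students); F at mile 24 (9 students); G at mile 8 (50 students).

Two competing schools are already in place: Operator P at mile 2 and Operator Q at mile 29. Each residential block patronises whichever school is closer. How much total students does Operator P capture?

The indifferent point is the midpoint (2+29)/2 = 15.5; residential blocks left of it (closer to Operator P at 2) go to Operator P, those right go to Operator Q.
  C at 2 (w=20) → Operator P
  G at 8 (w=50) → Operator P
  H at 11 (w=90) → Operator P
  D at 16 (w=7) → Operator Q
  F at 24 (w=9) → Operator Q
  E at 37 (w=90) → Operator Q
  A at 39 (w=60) → Operator Q
  B at 45 (w=250) → Operator Q
Operator P captures 160; Operator Q captures 416.

160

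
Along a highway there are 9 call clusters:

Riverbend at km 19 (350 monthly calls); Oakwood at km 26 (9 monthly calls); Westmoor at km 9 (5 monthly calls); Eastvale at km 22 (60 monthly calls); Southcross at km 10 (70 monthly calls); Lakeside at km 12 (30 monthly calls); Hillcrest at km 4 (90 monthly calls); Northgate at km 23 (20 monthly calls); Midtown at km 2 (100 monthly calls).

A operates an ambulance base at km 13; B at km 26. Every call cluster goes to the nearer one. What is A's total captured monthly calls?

The indifferent point is the midpoint (13+26)/2 = 19.5; call clusters left of it (closer to A at 13) go to A, those right go to B.
  Midtown at 2 (w=100) → A
  Hillcrest at 4 (w=90) → A
  Westmoor at 9 (w=5) → A
  Southcross at 10 (w=70) → A
  Lakeside at 12 (w=30) → A
  Riverbend at 19 (w=350) → A
  Eastvale at 22 (w=60) → B
  Northgate at 23 (w=20) → B
  Oakwood at 26 (w=9) → B
A captures 645; B captures 89.

645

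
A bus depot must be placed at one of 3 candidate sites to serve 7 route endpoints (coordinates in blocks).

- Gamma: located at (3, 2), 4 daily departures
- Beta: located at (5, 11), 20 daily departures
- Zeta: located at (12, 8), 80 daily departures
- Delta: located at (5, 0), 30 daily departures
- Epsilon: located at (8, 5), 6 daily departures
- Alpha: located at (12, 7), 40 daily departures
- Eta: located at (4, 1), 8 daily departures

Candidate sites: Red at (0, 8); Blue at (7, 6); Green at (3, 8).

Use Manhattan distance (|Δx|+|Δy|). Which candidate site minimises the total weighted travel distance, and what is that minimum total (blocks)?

Blue, total 1288 blocks

Total weighted distance at each candidate:
  Red (0, 8): total = 2220
  Blue (7, 6): total = 1288
  Green (3, 8): total = 1656
Minimum is at Blue with total 1288 blocks.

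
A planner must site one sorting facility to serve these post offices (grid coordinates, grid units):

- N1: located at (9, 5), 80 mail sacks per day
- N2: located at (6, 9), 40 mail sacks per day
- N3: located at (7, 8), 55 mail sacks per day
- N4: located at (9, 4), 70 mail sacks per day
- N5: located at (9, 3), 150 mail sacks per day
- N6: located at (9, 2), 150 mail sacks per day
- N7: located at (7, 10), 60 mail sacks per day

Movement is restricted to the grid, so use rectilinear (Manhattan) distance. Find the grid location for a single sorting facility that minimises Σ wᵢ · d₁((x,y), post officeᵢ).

Manhattan distance separates: Σwᵢ(|x−xᵢ|+|y−yᵢ|) = Σwᵢ|x−xᵢ| + Σwᵢ|y−yᵢ|, so x and y are optimised independently as 1-D weighted medians.
Total weight W = 605; half = 302.5.
x-coordinate, sorted with cumulative weight:
  x=6 (N2, w=40) cum 40
  x=7 (N3, w=55) cum 95
  x=7 (N7, w=60) cum 155
  x=9 (N1, w=80) cum 235
  x=9 (N4, w=70) cum 305  ← median
  x=9 (N5, w=150) cum 455
  x=9 (N6, w=150) cum 605
⇒ x* = 9
y-coordinate, sorted with cumulative weight:
  y=2 (N6, w=150) cum 150
  y=3 (N5, w=150) cum 300
  y=4 (N4, w=70) cum 370  ← median
  y=5 (N1, w=80) cum 450
  y=8 (N3, w=55) cum 505
  y=9 (N2, w=40) cum 545
  y=10 (N7, w=60) cum 605
⇒ y* = 4

(9, 4)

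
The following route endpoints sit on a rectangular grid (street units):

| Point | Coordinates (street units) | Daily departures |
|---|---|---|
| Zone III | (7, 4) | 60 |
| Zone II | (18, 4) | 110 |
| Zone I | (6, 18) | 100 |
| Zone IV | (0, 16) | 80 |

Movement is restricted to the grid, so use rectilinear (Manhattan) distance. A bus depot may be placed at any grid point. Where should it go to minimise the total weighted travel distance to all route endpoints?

(6, 16)

Manhattan distance separates: Σwᵢ(|x−xᵢ|+|y−yᵢ|) = Σwᵢ|x−xᵢ| + Σwᵢ|y−yᵢ|, so x and y are optimised independently as 1-D weighted medians.
Total weight W = 350; half = 175.
x-coordinate, sorted with cumulative weight:
  x=0 (Zone IV, w=80) cum 80
  x=6 (Zone I, w=100) cum 180  ← median
  x=7 (Zone III, w=60) cum 240
  x=18 (Zone II, w=110) cum 350
⇒ x* = 6
y-coordinate, sorted with cumulative weight:
  y=4 (Zone III, w=60) cum 60
  y=4 (Zone II, w=110) cum 170
  y=16 (Zone IV, w=80) cum 250  ← median
  y=18 (Zone I, w=100) cum 350
⇒ y* = 16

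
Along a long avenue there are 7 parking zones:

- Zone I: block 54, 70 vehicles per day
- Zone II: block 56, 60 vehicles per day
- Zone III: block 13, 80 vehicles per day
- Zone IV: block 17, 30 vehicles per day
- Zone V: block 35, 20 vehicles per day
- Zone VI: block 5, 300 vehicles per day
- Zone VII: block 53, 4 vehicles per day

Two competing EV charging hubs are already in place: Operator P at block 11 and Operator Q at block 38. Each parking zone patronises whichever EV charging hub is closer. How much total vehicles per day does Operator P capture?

410

The indifferent point is the midpoint (11+38)/2 = 24.5; parking zones left of it (closer to Operator P at 11) go to Operator P, those right go to Operator Q.
  Zone VI at 5 (w=300) → Operator P
  Zone III at 13 (w=80) → Operator P
  Zone IV at 17 (w=30) → Operator P
  Zone V at 35 (w=20) → Operator Q
  Zone VII at 53 (w=4) → Operator Q
  Zone I at 54 (w=70) → Operator Q
  Zone II at 56 (w=60) → Operator Q
Operator P captures 410; Operator Q captures 154.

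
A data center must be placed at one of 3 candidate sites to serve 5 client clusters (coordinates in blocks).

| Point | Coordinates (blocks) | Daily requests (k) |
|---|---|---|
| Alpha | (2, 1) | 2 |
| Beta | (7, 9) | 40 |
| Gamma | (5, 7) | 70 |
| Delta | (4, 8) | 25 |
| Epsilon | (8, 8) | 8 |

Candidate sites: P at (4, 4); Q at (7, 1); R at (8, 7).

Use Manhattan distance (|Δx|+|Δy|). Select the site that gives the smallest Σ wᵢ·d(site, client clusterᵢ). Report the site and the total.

R, total 487 blocks

Total weighted distance at each candidate:
  P (4, 4): total = 774
  Q (7, 1): total = 1204
  R (8, 7): total = 487
Minimum is at R with total 487 blocks.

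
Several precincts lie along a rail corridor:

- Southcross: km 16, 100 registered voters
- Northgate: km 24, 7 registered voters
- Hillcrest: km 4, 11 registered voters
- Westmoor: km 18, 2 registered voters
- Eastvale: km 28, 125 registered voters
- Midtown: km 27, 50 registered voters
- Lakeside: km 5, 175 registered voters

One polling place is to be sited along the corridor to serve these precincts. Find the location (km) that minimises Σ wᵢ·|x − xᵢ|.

x = 16

For a sum of weighted absolute distances on a line, the optimum is the weighted median (not the mean). Total weight W = 470; half-weight = 235.
Sort by position and accumulate weight:
  km 4 (Hillcrest, w=11) → cum 11
  km 5 (Lakeside, w=175) → cum 186
  km 16 (Southcross, w=100) → cum 286  ≥ 235 → median here
  km 18 (Westmoor, w=2) → cum 288
  km 24 (Northgate, w=7) → cum 295
  km 27 (Midtown, w=50) → cum 345
  km 28 (Eastvale, w=125) → cum 470
Optimal location: km 16.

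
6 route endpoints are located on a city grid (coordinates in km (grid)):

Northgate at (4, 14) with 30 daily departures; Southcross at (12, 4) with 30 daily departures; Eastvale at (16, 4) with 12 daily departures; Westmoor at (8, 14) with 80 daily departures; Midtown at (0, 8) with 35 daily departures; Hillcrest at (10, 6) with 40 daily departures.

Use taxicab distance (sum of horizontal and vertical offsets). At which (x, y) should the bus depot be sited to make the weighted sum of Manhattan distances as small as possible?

Manhattan distance separates: Σwᵢ(|x−xᵢ|+|y−yᵢ|) = Σwᵢ|x−xᵢ| + Σwᵢ|y−yᵢ|, so x and y are optimised independently as 1-D weighted medians.
Total weight W = 227; half = 113.5.
x-coordinate, sorted with cumulative weight:
  x=0 (Midtown, w=35) cum 35
  x=4 (Northgate, w=30) cum 65
  x=8 (Westmoor, w=80) cum 145  ← median
  x=10 (Hillcrest, w=40) cum 185
  x=12 (Southcross, w=30) cum 215
  x=16 (Eastvale, w=12) cum 227
⇒ x* = 8
y-coordinate, sorted with cumulative weight:
  y=4 (Southcross, w=30) cum 30
  y=4 (Eastvale, w=12) cum 42
  y=6 (Hillcrest, w=40) cum 82
  y=8 (Midtown, w=35) cum 117  ← median
  y=14 (Northgate, w=30) cum 147
  y=14 (Westmoor, w=80) cum 227
⇒ y* = 8

(8, 8)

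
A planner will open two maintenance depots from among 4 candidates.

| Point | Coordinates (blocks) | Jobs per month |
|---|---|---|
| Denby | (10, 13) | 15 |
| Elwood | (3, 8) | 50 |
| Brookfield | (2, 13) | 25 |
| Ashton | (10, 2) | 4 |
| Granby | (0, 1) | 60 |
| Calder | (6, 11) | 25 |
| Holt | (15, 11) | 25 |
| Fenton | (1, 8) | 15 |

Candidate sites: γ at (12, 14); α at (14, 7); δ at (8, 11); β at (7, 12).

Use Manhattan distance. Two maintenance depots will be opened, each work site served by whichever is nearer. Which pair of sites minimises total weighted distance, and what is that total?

{α, β}, total 2051

Evaluate every pair (each demand assigned to the nearer of the two):
  {α, β}: total = 2051
  {γ, β}: total = 2077
  {α, δ}: total = 2101
  {δ, β}: total = 2109
  {γ, δ}: total = 2119
  {γ, α}: total = 2716
Best pair: {α, β} with total 2051.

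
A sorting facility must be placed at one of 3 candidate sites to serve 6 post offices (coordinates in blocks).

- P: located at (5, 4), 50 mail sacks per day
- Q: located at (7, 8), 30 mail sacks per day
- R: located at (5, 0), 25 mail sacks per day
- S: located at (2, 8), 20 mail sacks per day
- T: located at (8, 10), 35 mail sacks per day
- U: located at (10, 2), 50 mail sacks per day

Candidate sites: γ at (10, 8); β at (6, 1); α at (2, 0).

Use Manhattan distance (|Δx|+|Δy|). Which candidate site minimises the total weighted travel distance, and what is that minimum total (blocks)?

β, total 1345 blocks

Total weighted distance at each candidate:
  γ (10, 8): total = 1465
  β (6, 1): total = 1345
  α (2, 0): total = 2035
Minimum is at β with total 1345 blocks.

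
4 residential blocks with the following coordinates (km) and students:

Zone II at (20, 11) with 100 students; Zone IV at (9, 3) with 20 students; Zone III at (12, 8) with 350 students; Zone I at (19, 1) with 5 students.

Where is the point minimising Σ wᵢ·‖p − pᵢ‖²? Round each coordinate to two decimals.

(13.63, 8.35)

The minimiser of Σwᵢ‖p−pᵢ‖² is the weighted centroid p* = (Σwᵢpᵢ)/(Σwᵢ).
Σwᵢ = 475.
Σwᵢxᵢ = 100·20 + 20·9 + 350·12 + 5·19 = 6475.
Σwᵢyᵢ = 100·11 + 20·3 + 350·8 + 5·1 = 3965.
x* = 6475/475 = 13.63, y* = 3965/475 = 8.35.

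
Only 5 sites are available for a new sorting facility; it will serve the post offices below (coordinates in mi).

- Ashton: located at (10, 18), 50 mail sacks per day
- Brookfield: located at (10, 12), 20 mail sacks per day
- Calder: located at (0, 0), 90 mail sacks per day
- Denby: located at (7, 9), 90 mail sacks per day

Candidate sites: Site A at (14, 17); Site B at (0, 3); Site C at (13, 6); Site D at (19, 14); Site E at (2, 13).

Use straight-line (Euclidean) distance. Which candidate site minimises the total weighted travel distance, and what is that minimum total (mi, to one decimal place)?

Total weighted distance at each candidate:
  Site A (14, 17): total = 3273.0
  Site B (0, 3): total = 2270.2
  Site C (13, 6): total = 2645.0
  Site D (19, 14): total = 3970.9
  Site E (2, 13): total = 2393.0
Minimum is at Site B with total 2270.2 mi.

Site B, total 2270.2 mi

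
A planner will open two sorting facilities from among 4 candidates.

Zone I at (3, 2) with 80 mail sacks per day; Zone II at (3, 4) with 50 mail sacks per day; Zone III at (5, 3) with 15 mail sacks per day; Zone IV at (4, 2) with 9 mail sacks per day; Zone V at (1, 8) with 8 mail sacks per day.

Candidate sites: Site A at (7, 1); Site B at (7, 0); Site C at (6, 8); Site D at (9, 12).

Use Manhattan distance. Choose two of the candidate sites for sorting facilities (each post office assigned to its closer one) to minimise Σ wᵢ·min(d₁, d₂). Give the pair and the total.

{Site A, Site C}, total 886

Evaluate every pair (each demand assigned to the nearer of the two):
  {Site A, Site C}: total = 886
  {Site A, Site D}: total = 942
  {Site A, Site B}: total = 950
  {Site B, Site C}: total = 990
  {Site B, Site D}: total = 1096
  {Site C, Site D}: total = 1272
Best pair: {Site A, Site C} with total 886.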